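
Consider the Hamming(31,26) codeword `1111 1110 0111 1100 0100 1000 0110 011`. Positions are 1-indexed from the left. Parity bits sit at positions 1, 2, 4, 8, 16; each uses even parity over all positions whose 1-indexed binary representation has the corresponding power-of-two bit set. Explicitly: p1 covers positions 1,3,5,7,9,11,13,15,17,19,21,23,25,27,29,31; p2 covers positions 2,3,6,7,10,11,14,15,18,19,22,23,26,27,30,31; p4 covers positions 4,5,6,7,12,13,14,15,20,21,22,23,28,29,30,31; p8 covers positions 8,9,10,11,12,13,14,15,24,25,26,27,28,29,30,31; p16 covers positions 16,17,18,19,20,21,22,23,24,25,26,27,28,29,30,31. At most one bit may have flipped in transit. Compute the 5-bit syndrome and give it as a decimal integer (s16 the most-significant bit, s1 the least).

s1: b1⊕b3⊕b5⊕b7⊕b9⊕b11⊕b13⊕b15⊕b17⊕b19⊕b21⊕b23⊕b25⊕b27⊕b29⊕b31 = 1⊕1⊕1⊕1⊕0⊕1⊕1⊕0⊕0⊕0⊕1⊕0⊕0⊕1⊕0⊕1 = 1
s2: b2⊕b3⊕b6⊕b7⊕b10⊕b11⊕b14⊕b15⊕b18⊕b19⊕b22⊕b23⊕b26⊕b27⊕b30⊕b31 = 1⊕1⊕1⊕1⊕1⊕1⊕1⊕0⊕1⊕0⊕0⊕0⊕1⊕1⊕1⊕1 = 0
s4: b4⊕b5⊕b6⊕b7⊕b12⊕b13⊕b14⊕b15⊕b20⊕b21⊕b22⊕b23⊕b28⊕b29⊕b30⊕b31 = 1⊕1⊕1⊕1⊕1⊕1⊕1⊕0⊕0⊕1⊕0⊕0⊕0⊕0⊕1⊕1 = 0
s8: b8⊕b9⊕b10⊕b11⊕b12⊕b13⊕b14⊕b15⊕b24⊕b25⊕b26⊕b27⊕b28⊕b29⊕b30⊕b31 = 0⊕0⊕1⊕1⊕1⊕1⊕1⊕0⊕0⊕0⊕1⊕1⊕0⊕0⊕1⊕1 = 1
s16: b16⊕b17⊕b18⊕b19⊕b20⊕b21⊕b22⊕b23⊕b24⊕b25⊕b26⊕b27⊕b28⊕b29⊕b30⊕b31 = 0⊕0⊕1⊕0⊕0⊕1⊕0⊕0⊕0⊕0⊕1⊕1⊕0⊕0⊕1⊕1 = 0
Syndrome (s16...s1) = 01001 → position 9.

9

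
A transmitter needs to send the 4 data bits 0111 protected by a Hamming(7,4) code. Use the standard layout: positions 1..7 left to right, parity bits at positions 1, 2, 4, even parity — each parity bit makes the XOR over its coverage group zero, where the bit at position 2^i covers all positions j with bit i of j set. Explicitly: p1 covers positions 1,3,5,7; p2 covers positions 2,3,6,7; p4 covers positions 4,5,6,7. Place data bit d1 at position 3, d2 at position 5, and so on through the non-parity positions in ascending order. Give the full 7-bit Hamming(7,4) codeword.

0001111

Place data bits at non-power-of-two positions: b3=0, b5=1, b6=1, b7=1.
p1 = XOR of data positions {3,5,7} = 0⊕1⊕1 = 0
p2 = XOR of data positions {3,6,7} = 0⊕1⊕1 = 0
p4 = XOR of data positions {5,6,7} = 1⊕1⊕1 = 1
Codeword b1..b7 = 0001111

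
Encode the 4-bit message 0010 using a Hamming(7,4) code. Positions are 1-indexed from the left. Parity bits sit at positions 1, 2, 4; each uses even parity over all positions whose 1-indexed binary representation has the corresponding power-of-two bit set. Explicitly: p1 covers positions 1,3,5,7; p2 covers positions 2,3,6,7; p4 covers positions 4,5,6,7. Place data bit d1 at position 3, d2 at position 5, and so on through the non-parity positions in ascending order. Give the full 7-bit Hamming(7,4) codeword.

0101010

Place data bits at non-power-of-two positions: b3=0, b5=0, b6=1, b7=0.
p1 = XOR of data positions {3,5,7} = 0⊕0⊕0 = 0
p2 = XOR of data positions {3,6,7} = 0⊕1⊕0 = 1
p4 = XOR of data positions {5,6,7} = 0⊕1⊕0 = 1
Codeword b1..b7 = 0101010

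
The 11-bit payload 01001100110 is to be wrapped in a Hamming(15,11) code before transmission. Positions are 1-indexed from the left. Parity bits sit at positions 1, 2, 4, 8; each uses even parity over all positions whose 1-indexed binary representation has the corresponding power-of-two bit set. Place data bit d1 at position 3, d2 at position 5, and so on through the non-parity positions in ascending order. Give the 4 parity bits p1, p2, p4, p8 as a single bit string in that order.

Place data bits at non-power-of-two positions: b3=0, b5=1, b6=0, b7=0, b9=1, b10=1, b11=0, b12=0, b13=1, b14=1, b15=0.
p1 = XOR of data positions {3,5,7,9,11,13,15} = 0⊕1⊕0⊕1⊕0⊕1⊕0 = 1
p2 = XOR of data positions {3,6,7,10,11,14,15} = 0⊕0⊕0⊕1⊕0⊕1⊕0 = 0
p4 = XOR of data positions {5,6,7,12,13,14,15} = 1⊕0⊕0⊕0⊕1⊕1⊕0 = 1
p8 = XOR of data positions {9,10,11,12,13,14,15} = 1⊕1⊕0⊕0⊕1⊕1⊕0 = 0
Parity bits p1,p2,p4,p8 = 1010

1010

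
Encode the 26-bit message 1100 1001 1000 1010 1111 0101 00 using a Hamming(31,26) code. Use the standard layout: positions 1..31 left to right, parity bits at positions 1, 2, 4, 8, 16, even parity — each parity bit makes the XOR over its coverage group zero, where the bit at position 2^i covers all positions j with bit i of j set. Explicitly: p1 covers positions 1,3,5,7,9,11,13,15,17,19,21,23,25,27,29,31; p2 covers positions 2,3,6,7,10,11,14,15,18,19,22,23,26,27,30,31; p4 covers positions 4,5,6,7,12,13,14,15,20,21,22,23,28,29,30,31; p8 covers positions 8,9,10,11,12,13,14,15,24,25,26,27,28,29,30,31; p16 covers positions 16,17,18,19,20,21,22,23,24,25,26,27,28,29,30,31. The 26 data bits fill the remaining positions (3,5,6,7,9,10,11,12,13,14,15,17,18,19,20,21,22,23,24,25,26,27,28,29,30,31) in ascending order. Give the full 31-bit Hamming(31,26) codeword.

0111100110011000010101111010100

Place data bits at non-power-of-two positions: b3=1, b5=1, b6=0, b7=0, b9=1, b10=0, b11=0, b12=1, b13=1, b14=0, b15=0, b17=0, b18=1, b19=0, b20=1, b21=0, b22=1, b23=1, b24=1, b25=1, b26=0, b27=1, b28=0, b29=1, b30=0, b31=0.
p1 = XOR of data positions {3,5,7,9,11,13,15,17,19,21,23,25,27,29,31} = 1⊕1⊕0⊕1⊕0⊕1⊕0⊕0⊕0⊕0⊕1⊕1⊕1⊕1⊕0 = 0
p2 = XOR of data positions {3,6,7,10,11,14,15,18,19,22,23,26,27,30,31} = 1⊕0⊕0⊕0⊕0⊕0⊕0⊕1⊕0⊕1⊕1⊕0⊕1⊕0⊕0 = 1
p4 = XOR of data positions {5,6,7,12,13,14,15,20,21,22,23,28,29,30,31} = 1⊕0⊕0⊕1⊕1⊕0⊕0⊕1⊕0⊕1⊕1⊕0⊕1⊕0⊕0 = 1
p8 = XOR of data positions {9,10,11,12,13,14,15,24,25,26,27,28,29,30,31} = 1⊕0⊕0⊕1⊕1⊕0⊕0⊕1⊕1⊕0⊕1⊕0⊕1⊕0⊕0 = 1
p16 = XOR of data positions {17,18,19,20,21,22,23,24,25,26,27,28,29,30,31} = 0⊕1⊕0⊕1⊕0⊕1⊕1⊕1⊕1⊕0⊕1⊕0⊕1⊕0⊕0 = 0
Codeword b1..b31 = 0111100110011000010101111010100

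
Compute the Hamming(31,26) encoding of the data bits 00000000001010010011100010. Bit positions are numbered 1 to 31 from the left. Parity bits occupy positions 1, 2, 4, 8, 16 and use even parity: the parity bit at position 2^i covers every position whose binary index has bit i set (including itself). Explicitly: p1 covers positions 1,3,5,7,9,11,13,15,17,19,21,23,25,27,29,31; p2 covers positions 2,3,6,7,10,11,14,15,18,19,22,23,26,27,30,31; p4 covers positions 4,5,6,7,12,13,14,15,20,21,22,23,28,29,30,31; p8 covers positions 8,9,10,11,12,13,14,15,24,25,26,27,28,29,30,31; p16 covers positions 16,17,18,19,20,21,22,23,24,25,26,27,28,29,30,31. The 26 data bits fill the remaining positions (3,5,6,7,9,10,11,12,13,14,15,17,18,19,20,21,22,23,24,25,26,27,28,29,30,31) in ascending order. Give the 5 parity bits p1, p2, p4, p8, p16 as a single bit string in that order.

10110

Place data bits at non-power-of-two positions: b3=0, b5=0, b6=0, b7=0, b9=0, b10=0, b11=0, b12=0, b13=0, b14=0, b15=1, b17=0, b18=1, b19=0, b20=0, b21=1, b22=0, b23=0, b24=1, b25=1, b26=1, b27=0, b28=0, b29=0, b30=1, b31=0.
p1 = XOR of data positions {3,5,7,9,11,13,15,17,19,21,23,25,27,29,31} = 0⊕0⊕0⊕0⊕0⊕0⊕1⊕0⊕0⊕1⊕0⊕1⊕0⊕0⊕0 = 1
p2 = XOR of data positions {3,6,7,10,11,14,15,18,19,22,23,26,27,30,31} = 0⊕0⊕0⊕0⊕0⊕0⊕1⊕1⊕0⊕0⊕0⊕1⊕0⊕1⊕0 = 0
p4 = XOR of data positions {5,6,7,12,13,14,15,20,21,22,23,28,29,30,31} = 0⊕0⊕0⊕0⊕0⊕0⊕1⊕0⊕1⊕0⊕0⊕0⊕0⊕1⊕0 = 1
p8 = XOR of data positions {9,10,11,12,13,14,15,24,25,26,27,28,29,30,31} = 0⊕0⊕0⊕0⊕0⊕0⊕1⊕1⊕1⊕1⊕0⊕0⊕0⊕1⊕0 = 1
p16 = XOR of data positions {17,18,19,20,21,22,23,24,25,26,27,28,29,30,31} = 0⊕1⊕0⊕0⊕1⊕0⊕0⊕1⊕1⊕1⊕0⊕0⊕0⊕1⊕0 = 0
Parity bits p1,p2,p4,p8,p16 = 10110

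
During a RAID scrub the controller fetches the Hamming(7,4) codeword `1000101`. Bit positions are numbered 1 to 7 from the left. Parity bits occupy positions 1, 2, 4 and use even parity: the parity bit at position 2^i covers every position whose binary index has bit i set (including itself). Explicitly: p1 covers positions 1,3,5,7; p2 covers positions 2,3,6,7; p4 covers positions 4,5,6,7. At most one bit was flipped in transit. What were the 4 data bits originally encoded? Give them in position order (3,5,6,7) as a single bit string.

s1: b1⊕b3⊕b5⊕b7 = 1⊕0⊕1⊕1 = 1
s2: b2⊕b3⊕b6⊕b7 = 0⊕0⊕0⊕1 = 1
s4: b4⊕b5⊕b6⊕b7 = 0⊕1⊕0⊕1 = 0
Syndrome (s4...s1) = 011 → position 3.
Flip bit 3: corrected codeword = 1010101
Data bits at positions 3,5,6,7: 1101

1101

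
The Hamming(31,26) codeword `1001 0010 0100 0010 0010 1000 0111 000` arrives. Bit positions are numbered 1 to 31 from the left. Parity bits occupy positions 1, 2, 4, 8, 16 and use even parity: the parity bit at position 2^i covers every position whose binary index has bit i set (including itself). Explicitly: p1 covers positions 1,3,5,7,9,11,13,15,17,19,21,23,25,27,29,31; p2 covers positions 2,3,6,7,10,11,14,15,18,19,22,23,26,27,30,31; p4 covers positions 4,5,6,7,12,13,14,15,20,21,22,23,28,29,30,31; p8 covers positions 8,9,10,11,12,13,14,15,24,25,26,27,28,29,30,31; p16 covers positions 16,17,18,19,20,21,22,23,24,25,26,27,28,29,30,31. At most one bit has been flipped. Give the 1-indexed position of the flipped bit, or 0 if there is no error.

s1: b1⊕b3⊕b5⊕b7⊕b9⊕b11⊕b13⊕b15⊕b17⊕b19⊕b21⊕b23⊕b25⊕b27⊕b29⊕b31 = 1⊕0⊕0⊕1⊕0⊕0⊕0⊕1⊕0⊕1⊕1⊕0⊕0⊕1⊕0⊕0 = 0
s2: b2⊕b3⊕b6⊕b7⊕b10⊕b11⊕b14⊕b15⊕b18⊕b19⊕b22⊕b23⊕b26⊕b27⊕b30⊕b31 = 0⊕0⊕0⊕1⊕1⊕0⊕0⊕1⊕0⊕1⊕0⊕0⊕1⊕1⊕0⊕0 = 0
s4: b4⊕b5⊕b6⊕b7⊕b12⊕b13⊕b14⊕b15⊕b20⊕b21⊕b22⊕b23⊕b28⊕b29⊕b30⊕b31 = 1⊕0⊕0⊕1⊕0⊕0⊕0⊕1⊕0⊕1⊕0⊕0⊕1⊕0⊕0⊕0 = 1
s8: b8⊕b9⊕b10⊕b11⊕b12⊕b13⊕b14⊕b15⊕b24⊕b25⊕b26⊕b27⊕b28⊕b29⊕b30⊕b31 = 0⊕0⊕1⊕0⊕0⊕0⊕0⊕1⊕0⊕0⊕1⊕1⊕1⊕0⊕0⊕0 = 1
s16: b16⊕b17⊕b18⊕b19⊕b20⊕b21⊕b22⊕b23⊕b24⊕b25⊕b26⊕b27⊕b28⊕b29⊕b30⊕b31 = 0⊕0⊕0⊕1⊕0⊕1⊕0⊕0⊕0⊕0⊕1⊕1⊕1⊕0⊕0⊕0 = 1
Syndrome (s16...s1) = 11100 → position 28.

28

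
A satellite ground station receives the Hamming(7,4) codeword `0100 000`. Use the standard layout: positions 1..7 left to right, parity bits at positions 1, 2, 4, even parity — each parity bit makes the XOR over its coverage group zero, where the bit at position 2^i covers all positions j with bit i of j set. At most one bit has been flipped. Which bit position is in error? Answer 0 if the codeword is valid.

s1: b1⊕b3⊕b5⊕b7 = 0⊕0⊕0⊕0 = 0
s2: b2⊕b3⊕b6⊕b7 = 1⊕0⊕0⊕0 = 1
s4: b4⊕b5⊕b6⊕b7 = 0⊕0⊕0⊕0 = 0
Syndrome (s4...s1) = 010 → position 2.

2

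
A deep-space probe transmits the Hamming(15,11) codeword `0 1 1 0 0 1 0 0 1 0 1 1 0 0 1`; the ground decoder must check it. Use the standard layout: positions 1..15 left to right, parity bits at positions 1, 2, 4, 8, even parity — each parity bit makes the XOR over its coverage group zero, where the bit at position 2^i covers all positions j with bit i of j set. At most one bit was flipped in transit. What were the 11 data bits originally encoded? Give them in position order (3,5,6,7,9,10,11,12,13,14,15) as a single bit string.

10001011001

s1: b1⊕b3⊕b5⊕b7⊕b9⊕b11⊕b13⊕b15 = 0⊕1⊕0⊕0⊕1⊕1⊕0⊕1 = 0
s2: b2⊕b3⊕b6⊕b7⊕b10⊕b11⊕b14⊕b15 = 1⊕1⊕1⊕0⊕0⊕1⊕0⊕1 = 1
s4: b4⊕b5⊕b6⊕b7⊕b12⊕b13⊕b14⊕b15 = 0⊕0⊕1⊕0⊕1⊕0⊕0⊕1 = 1
s8: b8⊕b9⊕b10⊕b11⊕b12⊕b13⊕b14⊕b15 = 0⊕1⊕0⊕1⊕1⊕0⊕0⊕1 = 0
Syndrome (s8...s1) = 0110 → position 6.
Flip bit 6: corrected codeword = 011000001011001
Data bits at positions 3,5,6,7,9,10,11,12,13,14,15: 10001011001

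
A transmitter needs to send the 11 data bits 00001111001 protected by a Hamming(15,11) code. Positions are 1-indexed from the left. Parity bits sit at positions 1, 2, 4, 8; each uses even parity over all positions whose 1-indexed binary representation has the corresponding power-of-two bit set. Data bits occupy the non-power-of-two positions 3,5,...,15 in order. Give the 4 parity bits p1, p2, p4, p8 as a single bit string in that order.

1101

Place data bits at non-power-of-two positions: b3=0, b5=0, b6=0, b7=0, b9=1, b10=1, b11=1, b12=1, b13=0, b14=0, b15=1.
p1 = XOR of data positions {3,5,7,9,11,13,15} = 0⊕0⊕0⊕1⊕1⊕0⊕1 = 1
p2 = XOR of data positions {3,6,7,10,11,14,15} = 0⊕0⊕0⊕1⊕1⊕0⊕1 = 1
p4 = XOR of data positions {5,6,7,12,13,14,15} = 0⊕0⊕0⊕1⊕0⊕0⊕1 = 0
p8 = XOR of data positions {9,10,11,12,13,14,15} = 1⊕1⊕1⊕1⊕0⊕0⊕1 = 1
Parity bits p1,p2,p4,p8 = 1101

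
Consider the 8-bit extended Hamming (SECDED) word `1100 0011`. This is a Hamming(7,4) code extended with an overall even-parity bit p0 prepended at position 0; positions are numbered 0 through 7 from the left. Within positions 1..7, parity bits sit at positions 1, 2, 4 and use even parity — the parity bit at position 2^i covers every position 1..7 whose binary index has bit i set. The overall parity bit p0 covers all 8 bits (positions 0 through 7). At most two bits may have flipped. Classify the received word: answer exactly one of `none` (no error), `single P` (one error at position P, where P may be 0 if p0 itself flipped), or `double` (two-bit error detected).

none

s1: b1⊕b3⊕b5⊕b7 = 1⊕0⊕0⊕1 = 0
s2: b2⊕b3⊕b6⊕b7 = 0⊕0⊕1⊕1 = 0
s4: b4⊕b5⊕b6⊕b7 = 0⊕0⊕1⊕1 = 0
Syndrome (s4...s1) = 000 → position 0 (no error).
Overall parity (XOR of all 8 bits, including p0): 1⊕1⊕0⊕0⊕0⊕0⊕1⊕1 = 0
Overall=0, syndrome position=0 → no error.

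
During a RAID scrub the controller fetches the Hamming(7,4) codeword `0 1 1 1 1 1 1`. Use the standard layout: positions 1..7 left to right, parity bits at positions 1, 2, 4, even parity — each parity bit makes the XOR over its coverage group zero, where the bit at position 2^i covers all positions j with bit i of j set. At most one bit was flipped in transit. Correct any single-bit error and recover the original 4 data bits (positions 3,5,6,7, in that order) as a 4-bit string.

1111

s1: b1⊕b3⊕b5⊕b7 = 0⊕1⊕1⊕1 = 1
s2: b2⊕b3⊕b6⊕b7 = 1⊕1⊕1⊕1 = 0
s4: b4⊕b5⊕b6⊕b7 = 1⊕1⊕1⊕1 = 0
Syndrome (s4...s1) = 001 → position 1.
Flip bit 1: corrected codeword = 1111111
Data bits at positions 3,5,6,7: 1111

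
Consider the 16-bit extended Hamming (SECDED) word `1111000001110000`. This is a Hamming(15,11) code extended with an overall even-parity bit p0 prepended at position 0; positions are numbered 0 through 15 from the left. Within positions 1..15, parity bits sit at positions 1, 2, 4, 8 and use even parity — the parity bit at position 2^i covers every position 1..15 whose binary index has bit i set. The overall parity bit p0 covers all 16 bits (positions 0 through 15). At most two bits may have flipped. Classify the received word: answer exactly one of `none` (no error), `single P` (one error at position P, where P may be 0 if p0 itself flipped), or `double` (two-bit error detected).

single 8

s1: b1⊕b3⊕b5⊕b7⊕b9⊕b11⊕b13⊕b15 = 1⊕1⊕0⊕0⊕1⊕1⊕0⊕0 = 0
s2: b2⊕b3⊕b6⊕b7⊕b10⊕b11⊕b14⊕b15 = 1⊕1⊕0⊕0⊕1⊕1⊕0⊕0 = 0
s4: b4⊕b5⊕b6⊕b7⊕b12⊕b13⊕b14⊕b15 = 0⊕0⊕0⊕0⊕0⊕0⊕0⊕0 = 0
s8: b8⊕b9⊕b10⊕b11⊕b12⊕b13⊕b14⊕b15 = 0⊕1⊕1⊕1⊕0⊕0⊕0⊕0 = 1
Syndrome (s8...s1) = 1000 → position 8.
Overall parity (XOR of all 16 bits, including p0): 1⊕1⊕1⊕1⊕0⊕0⊕0⊕0⊕0⊕1⊕1⊕1⊕0⊕0⊕0⊕0 = 1
Overall=1, syndrome position=8 → single-bit error at position 8.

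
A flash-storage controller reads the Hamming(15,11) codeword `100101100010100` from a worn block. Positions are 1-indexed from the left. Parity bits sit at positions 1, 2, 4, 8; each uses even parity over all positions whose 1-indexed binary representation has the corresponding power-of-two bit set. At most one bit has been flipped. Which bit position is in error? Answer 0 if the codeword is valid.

2

s1: b1⊕b3⊕b5⊕b7⊕b9⊕b11⊕b13⊕b15 = 1⊕0⊕0⊕1⊕0⊕1⊕1⊕0 = 0
s2: b2⊕b3⊕b6⊕b7⊕b10⊕b11⊕b14⊕b15 = 0⊕0⊕1⊕1⊕0⊕1⊕0⊕0 = 1
s4: b4⊕b5⊕b6⊕b7⊕b12⊕b13⊕b14⊕b15 = 1⊕0⊕1⊕1⊕0⊕1⊕0⊕0 = 0
s8: b8⊕b9⊕b10⊕b11⊕b12⊕b13⊕b14⊕b15 = 0⊕0⊕0⊕1⊕0⊕1⊕0⊕0 = 0
Syndrome (s8...s1) = 0010 → position 2.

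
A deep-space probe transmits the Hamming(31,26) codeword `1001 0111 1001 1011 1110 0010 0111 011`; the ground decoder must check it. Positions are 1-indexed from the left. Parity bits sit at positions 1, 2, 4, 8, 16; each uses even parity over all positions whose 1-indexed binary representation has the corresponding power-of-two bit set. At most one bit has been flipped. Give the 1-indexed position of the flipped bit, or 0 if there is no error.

s1: b1⊕b3⊕b5⊕b7⊕b9⊕b11⊕b13⊕b15⊕b17⊕b19⊕b21⊕b23⊕b25⊕b27⊕b29⊕b31 = 1⊕0⊕0⊕1⊕1⊕0⊕1⊕1⊕1⊕1⊕0⊕1⊕0⊕1⊕0⊕1 = 0
s2: b2⊕b3⊕b6⊕b7⊕b10⊕b11⊕b14⊕b15⊕b18⊕b19⊕b22⊕b23⊕b26⊕b27⊕b30⊕b31 = 0⊕0⊕1⊕1⊕0⊕0⊕0⊕1⊕1⊕1⊕0⊕1⊕1⊕1⊕1⊕1 = 0
s4: b4⊕b5⊕b6⊕b7⊕b12⊕b13⊕b14⊕b15⊕b20⊕b21⊕b22⊕b23⊕b28⊕b29⊕b30⊕b31 = 1⊕0⊕1⊕1⊕1⊕1⊕0⊕1⊕0⊕0⊕0⊕1⊕1⊕0⊕1⊕1 = 0
s8: b8⊕b9⊕b10⊕b11⊕b12⊕b13⊕b14⊕b15⊕b24⊕b25⊕b26⊕b27⊕b28⊕b29⊕b30⊕b31 = 1⊕1⊕0⊕0⊕1⊕1⊕0⊕1⊕0⊕0⊕1⊕1⊕1⊕0⊕1⊕1 = 0
s16: b16⊕b17⊕b18⊕b19⊕b20⊕b21⊕b22⊕b23⊕b24⊕b25⊕b26⊕b27⊕b28⊕b29⊕b30⊕b31 = 1⊕1⊕1⊕1⊕0⊕0⊕0⊕1⊕0⊕0⊕1⊕1⊕1⊕0⊕1⊕1 = 0
Syndrome (s16...s1) = 00000 → position 0 (no error).

0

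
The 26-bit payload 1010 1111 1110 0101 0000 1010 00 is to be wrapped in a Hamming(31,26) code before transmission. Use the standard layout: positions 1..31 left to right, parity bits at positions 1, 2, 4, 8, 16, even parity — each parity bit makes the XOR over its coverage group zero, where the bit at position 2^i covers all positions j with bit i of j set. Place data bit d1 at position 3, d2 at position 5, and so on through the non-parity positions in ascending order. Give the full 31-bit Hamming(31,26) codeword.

1011010111111110001010000101000

Place data bits at non-power-of-two positions: b3=1, b5=0, b6=1, b7=0, b9=1, b10=1, b11=1, b12=1, b13=1, b14=1, b15=1, b17=0, b18=0, b19=1, b20=0, b21=1, b22=0, b23=0, b24=0, b25=0, b26=1, b27=0, b28=1, b29=0, b30=0, b31=0.
p1 = XOR of data positions {3,5,7,9,11,13,15,17,19,21,23,25,27,29,31} = 1⊕0⊕0⊕1⊕1⊕1⊕1⊕0⊕1⊕1⊕0⊕0⊕0⊕0⊕0 = 1
p2 = XOR of data positions {3,6,7,10,11,14,15,18,19,22,23,26,27,30,31} = 1⊕1⊕0⊕1⊕1⊕1⊕1⊕0⊕1⊕0⊕0⊕1⊕0⊕0⊕0 = 0
p4 = XOR of data positions {5,6,7,12,13,14,15,20,21,22,23,28,29,30,31} = 0⊕1⊕0⊕1⊕1⊕1⊕1⊕0⊕1⊕0⊕0⊕1⊕0⊕0⊕0 = 1
p8 = XOR of data positions {9,10,11,12,13,14,15,24,25,26,27,28,29,30,31} = 1⊕1⊕1⊕1⊕1⊕1⊕1⊕0⊕0⊕1⊕0⊕1⊕0⊕0⊕0 = 1
p16 = XOR of data positions {17,18,19,20,21,22,23,24,25,26,27,28,29,30,31} = 0⊕0⊕1⊕0⊕1⊕0⊕0⊕0⊕0⊕1⊕0⊕1⊕0⊕0⊕0 = 0
Codeword b1..b31 = 1011010111111110001010000101000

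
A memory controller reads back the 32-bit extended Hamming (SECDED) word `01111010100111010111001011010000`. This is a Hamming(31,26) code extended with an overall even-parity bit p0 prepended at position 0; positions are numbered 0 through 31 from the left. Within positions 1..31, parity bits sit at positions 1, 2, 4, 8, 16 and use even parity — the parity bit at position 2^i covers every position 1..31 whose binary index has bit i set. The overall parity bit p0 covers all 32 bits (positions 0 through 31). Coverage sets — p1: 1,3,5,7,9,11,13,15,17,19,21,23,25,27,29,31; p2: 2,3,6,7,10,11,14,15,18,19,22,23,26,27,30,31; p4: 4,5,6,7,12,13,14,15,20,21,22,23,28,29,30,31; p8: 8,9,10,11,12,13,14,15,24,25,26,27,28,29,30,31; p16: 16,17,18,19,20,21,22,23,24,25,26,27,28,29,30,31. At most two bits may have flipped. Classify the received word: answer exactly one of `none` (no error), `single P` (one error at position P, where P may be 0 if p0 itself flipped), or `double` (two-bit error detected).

single 19

s1: b1⊕b3⊕b5⊕b7⊕b9⊕b11⊕b13⊕b15⊕b17⊕b19⊕b21⊕b23⊕b25⊕b27⊕b29⊕b31 = 1⊕1⊕0⊕0⊕0⊕1⊕1⊕1⊕1⊕1⊕0⊕0⊕1⊕1⊕0⊕0 = 1
s2: b2⊕b3⊕b6⊕b7⊕b10⊕b11⊕b14⊕b15⊕b18⊕b19⊕b22⊕b23⊕b26⊕b27⊕b30⊕b31 = 1⊕1⊕1⊕0⊕0⊕1⊕0⊕1⊕1⊕1⊕1⊕0⊕0⊕1⊕0⊕0 = 1
s4: b4⊕b5⊕b6⊕b7⊕b12⊕b13⊕b14⊕b15⊕b20⊕b21⊕b22⊕b23⊕b28⊕b29⊕b30⊕b31 = 1⊕0⊕1⊕0⊕1⊕1⊕0⊕1⊕0⊕0⊕1⊕0⊕0⊕0⊕0⊕0 = 0
s8: b8⊕b9⊕b10⊕b11⊕b12⊕b13⊕b14⊕b15⊕b24⊕b25⊕b26⊕b27⊕b28⊕b29⊕b30⊕b31 = 1⊕0⊕0⊕1⊕1⊕1⊕0⊕1⊕1⊕1⊕0⊕1⊕0⊕0⊕0⊕0 = 0
s16: b16⊕b17⊕b18⊕b19⊕b20⊕b21⊕b22⊕b23⊕b24⊕b25⊕b26⊕b27⊕b28⊕b29⊕b30⊕b31 = 0⊕1⊕1⊕1⊕0⊕0⊕1⊕0⊕1⊕1⊕0⊕1⊕0⊕0⊕0⊕0 = 1
Syndrome (s16...s1) = 10011 → position 19.
Overall parity (XOR of all 32 bits, including p0): 0⊕1⊕1⊕1⊕1⊕0⊕1⊕0⊕1⊕0⊕0⊕1⊕1⊕1⊕0⊕1⊕0⊕1⊕1⊕1⊕0⊕0⊕1⊕0⊕1⊕1⊕0⊕1⊕0⊕0⊕0⊕0 = 1
Overall=1, syndrome position=19 → single-bit error at position 19.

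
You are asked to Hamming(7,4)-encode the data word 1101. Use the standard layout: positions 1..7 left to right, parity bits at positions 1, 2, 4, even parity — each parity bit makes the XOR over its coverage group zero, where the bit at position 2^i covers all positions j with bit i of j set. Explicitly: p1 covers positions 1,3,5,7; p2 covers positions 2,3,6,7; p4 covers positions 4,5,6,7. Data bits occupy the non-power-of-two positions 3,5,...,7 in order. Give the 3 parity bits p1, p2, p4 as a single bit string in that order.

Place data bits at non-power-of-two positions: b3=1, b5=1, b6=0, b7=1.
p1 = XOR of data positions {3,5,7} = 1⊕1⊕1 = 1
p2 = XOR of data positions {3,6,7} = 1⊕0⊕1 = 0
p4 = XOR of data positions {5,6,7} = 1⊕0⊕1 = 0
Parity bits p1,p2,p4 = 100

100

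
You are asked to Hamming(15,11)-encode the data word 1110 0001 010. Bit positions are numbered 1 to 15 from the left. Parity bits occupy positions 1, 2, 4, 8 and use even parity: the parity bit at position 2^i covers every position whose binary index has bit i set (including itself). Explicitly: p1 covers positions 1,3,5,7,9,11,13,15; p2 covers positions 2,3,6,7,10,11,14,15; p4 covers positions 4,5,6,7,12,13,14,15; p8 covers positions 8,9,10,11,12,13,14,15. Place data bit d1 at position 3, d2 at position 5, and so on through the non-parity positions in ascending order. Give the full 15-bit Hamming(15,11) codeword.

Place data bits at non-power-of-two positions: b3=1, b5=1, b6=1, b7=0, b9=0, b10=0, b11=0, b12=1, b13=0, b14=1, b15=0.
p1 = XOR of data positions {3,5,7,9,11,13,15} = 1⊕1⊕0⊕0⊕0⊕0⊕0 = 0
p2 = XOR of data positions {3,6,7,10,11,14,15} = 1⊕1⊕0⊕0⊕0⊕1⊕0 = 1
p4 = XOR of data positions {5,6,7,12,13,14,15} = 1⊕1⊕0⊕1⊕0⊕1⊕0 = 0
p8 = XOR of data positions {9,10,11,12,13,14,15} = 0⊕0⊕0⊕1⊕0⊕1⊕0 = 0
Codeword b1..b15 = 011011000001010

011011000001010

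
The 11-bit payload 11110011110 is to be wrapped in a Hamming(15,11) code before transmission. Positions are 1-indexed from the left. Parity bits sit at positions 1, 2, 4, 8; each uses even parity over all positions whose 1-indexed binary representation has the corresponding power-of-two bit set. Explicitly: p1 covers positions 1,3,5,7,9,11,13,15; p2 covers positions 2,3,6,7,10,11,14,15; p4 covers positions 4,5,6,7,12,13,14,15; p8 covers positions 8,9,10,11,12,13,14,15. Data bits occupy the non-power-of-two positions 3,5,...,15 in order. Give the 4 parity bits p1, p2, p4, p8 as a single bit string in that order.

Place data bits at non-power-of-two positions: b3=1, b5=1, b6=1, b7=1, b9=0, b10=0, b11=1, b12=1, b13=1, b14=1, b15=0.
p1 = XOR of data positions {3,5,7,9,11,13,15} = 1⊕1⊕1⊕0⊕1⊕1⊕0 = 1
p2 = XOR of data positions {3,6,7,10,11,14,15} = 1⊕1⊕1⊕0⊕1⊕1⊕0 = 1
p4 = XOR of data positions {5,6,7,12,13,14,15} = 1⊕1⊕1⊕1⊕1⊕1⊕0 = 0
p8 = XOR of data positions {9,10,11,12,13,14,15} = 0⊕0⊕1⊕1⊕1⊕1⊕0 = 0
Parity bits p1,p2,p4,p8 = 1100

1100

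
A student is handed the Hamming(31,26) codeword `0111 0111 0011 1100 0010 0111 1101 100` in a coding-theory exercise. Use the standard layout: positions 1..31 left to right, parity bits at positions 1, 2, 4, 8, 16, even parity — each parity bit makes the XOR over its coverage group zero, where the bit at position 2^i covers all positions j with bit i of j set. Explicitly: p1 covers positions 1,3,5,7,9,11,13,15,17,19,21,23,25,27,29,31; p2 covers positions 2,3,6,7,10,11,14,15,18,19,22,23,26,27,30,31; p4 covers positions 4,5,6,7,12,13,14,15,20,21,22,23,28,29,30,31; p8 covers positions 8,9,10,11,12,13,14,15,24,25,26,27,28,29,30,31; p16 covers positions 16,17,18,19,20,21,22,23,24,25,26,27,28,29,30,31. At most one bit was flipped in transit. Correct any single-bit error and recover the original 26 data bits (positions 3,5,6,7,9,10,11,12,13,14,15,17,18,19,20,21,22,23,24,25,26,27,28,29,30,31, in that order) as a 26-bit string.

s1: b1⊕b3⊕b5⊕b7⊕b9⊕b11⊕b13⊕b15⊕b17⊕b19⊕b21⊕b23⊕b25⊕b27⊕b29⊕b31 = 0⊕1⊕0⊕1⊕0⊕1⊕1⊕0⊕0⊕1⊕0⊕1⊕1⊕0⊕1⊕0 = 0
s2: b2⊕b3⊕b6⊕b7⊕b10⊕b11⊕b14⊕b15⊕b18⊕b19⊕b22⊕b23⊕b26⊕b27⊕b30⊕b31 = 1⊕1⊕1⊕1⊕0⊕1⊕1⊕0⊕0⊕1⊕1⊕1⊕1⊕0⊕0⊕0 = 0
s4: b4⊕b5⊕b6⊕b7⊕b12⊕b13⊕b14⊕b15⊕b20⊕b21⊕b22⊕b23⊕b28⊕b29⊕b30⊕b31 = 1⊕0⊕1⊕1⊕1⊕1⊕1⊕0⊕0⊕0⊕1⊕1⊕1⊕1⊕0⊕0 = 0
s8: b8⊕b9⊕b10⊕b11⊕b12⊕b13⊕b14⊕b15⊕b24⊕b25⊕b26⊕b27⊕b28⊕b29⊕b30⊕b31 = 1⊕0⊕0⊕1⊕1⊕1⊕1⊕0⊕1⊕1⊕1⊕0⊕1⊕1⊕0⊕0 = 0
s16: b16⊕b17⊕b18⊕b19⊕b20⊕b21⊕b22⊕b23⊕b24⊕b25⊕b26⊕b27⊕b28⊕b29⊕b30⊕b31 = 0⊕0⊕0⊕1⊕0⊕0⊕1⊕1⊕1⊕1⊕1⊕0⊕1⊕1⊕0⊕0 = 0
Syndrome (s16...s1) = 00000 → position 0 (no error).
No correction needed.
Data bits at positions 3,5,6,7,9,10,11,12,13,14,15,17,18,19,20,21,22,23,24,25,26,27,28,29,30,31: 10110011110001001111101100

10110011110001001111101100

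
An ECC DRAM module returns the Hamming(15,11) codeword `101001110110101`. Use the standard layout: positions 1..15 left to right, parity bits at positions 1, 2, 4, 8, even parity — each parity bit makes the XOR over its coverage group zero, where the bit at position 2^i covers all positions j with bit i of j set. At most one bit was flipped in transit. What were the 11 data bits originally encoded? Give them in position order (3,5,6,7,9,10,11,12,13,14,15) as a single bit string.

10110110101

s1: b1⊕b3⊕b5⊕b7⊕b9⊕b11⊕b13⊕b15 = 1⊕1⊕0⊕1⊕0⊕1⊕1⊕1 = 0
s2: b2⊕b3⊕b6⊕b7⊕b10⊕b11⊕b14⊕b15 = 0⊕1⊕1⊕1⊕1⊕1⊕0⊕1 = 0
s4: b4⊕b5⊕b6⊕b7⊕b12⊕b13⊕b14⊕b15 = 0⊕0⊕1⊕1⊕0⊕1⊕0⊕1 = 0
s8: b8⊕b9⊕b10⊕b11⊕b12⊕b13⊕b14⊕b15 = 1⊕0⊕1⊕1⊕0⊕1⊕0⊕1 = 1
Syndrome (s8...s1) = 1000 → position 8.
Flip bit 8: corrected codeword = 101001100110101
Data bits at positions 3,5,6,7,9,10,11,12,13,14,15: 10110110101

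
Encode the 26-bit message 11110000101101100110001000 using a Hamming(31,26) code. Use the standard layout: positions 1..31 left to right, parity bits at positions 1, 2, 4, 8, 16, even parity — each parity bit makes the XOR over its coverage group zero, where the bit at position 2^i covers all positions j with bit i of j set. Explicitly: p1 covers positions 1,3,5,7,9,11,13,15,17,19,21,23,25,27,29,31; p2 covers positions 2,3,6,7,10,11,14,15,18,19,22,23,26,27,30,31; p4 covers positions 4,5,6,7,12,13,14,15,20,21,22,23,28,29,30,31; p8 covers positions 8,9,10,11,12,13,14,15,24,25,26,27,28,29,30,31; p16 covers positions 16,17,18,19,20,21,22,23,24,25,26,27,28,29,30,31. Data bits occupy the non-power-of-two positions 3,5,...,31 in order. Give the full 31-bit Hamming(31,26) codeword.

0010111000001010101100110001000

Place data bits at non-power-of-two positions: b3=1, b5=1, b6=1, b7=1, b9=0, b10=0, b11=0, b12=0, b13=1, b14=0, b15=1, b17=1, b18=0, b19=1, b20=1, b21=0, b22=0, b23=1, b24=1, b25=0, b26=0, b27=0, b28=1, b29=0, b30=0, b31=0.
p1 = XOR of data positions {3,5,7,9,11,13,15,17,19,21,23,25,27,29,31} = 1⊕1⊕1⊕0⊕0⊕1⊕1⊕1⊕1⊕0⊕1⊕0⊕0⊕0⊕0 = 0
p2 = XOR of data positions {3,6,7,10,11,14,15,18,19,22,23,26,27,30,31} = 1⊕1⊕1⊕0⊕0⊕0⊕1⊕0⊕1⊕0⊕1⊕0⊕0⊕0⊕0 = 0
p4 = XOR of data positions {5,6,7,12,13,14,15,20,21,22,23,28,29,30,31} = 1⊕1⊕1⊕0⊕1⊕0⊕1⊕1⊕0⊕0⊕1⊕1⊕0⊕0⊕0 = 0
p8 = XOR of data positions {9,10,11,12,13,14,15,24,25,26,27,28,29,30,31} = 0⊕0⊕0⊕0⊕1⊕0⊕1⊕1⊕0⊕0⊕0⊕1⊕0⊕0⊕0 = 0
p16 = XOR of data positions {17,18,19,20,21,22,23,24,25,26,27,28,29,30,31} = 1⊕0⊕1⊕1⊕0⊕0⊕1⊕1⊕0⊕0⊕0⊕1⊕0⊕0⊕0 = 0
Codeword b1..b31 = 0010111000001010101100110001000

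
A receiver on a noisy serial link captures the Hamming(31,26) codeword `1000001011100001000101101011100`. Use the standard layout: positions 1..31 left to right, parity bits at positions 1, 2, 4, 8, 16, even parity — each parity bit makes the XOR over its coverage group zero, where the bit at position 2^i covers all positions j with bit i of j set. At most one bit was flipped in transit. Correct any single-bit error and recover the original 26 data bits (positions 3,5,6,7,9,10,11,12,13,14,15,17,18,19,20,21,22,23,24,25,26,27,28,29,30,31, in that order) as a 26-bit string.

00011110000000101101011100

s1: b1⊕b3⊕b5⊕b7⊕b9⊕b11⊕b13⊕b15⊕b17⊕b19⊕b21⊕b23⊕b25⊕b27⊕b29⊕b31 = 1⊕0⊕0⊕1⊕1⊕1⊕0⊕0⊕0⊕0⊕0⊕1⊕1⊕1⊕1⊕0 = 0
s2: b2⊕b3⊕b6⊕b7⊕b10⊕b11⊕b14⊕b15⊕b18⊕b19⊕b22⊕b23⊕b26⊕b27⊕b30⊕b31 = 0⊕0⊕0⊕1⊕1⊕1⊕0⊕0⊕0⊕0⊕1⊕1⊕0⊕1⊕0⊕0 = 0
s4: b4⊕b5⊕b6⊕b7⊕b12⊕b13⊕b14⊕b15⊕b20⊕b21⊕b22⊕b23⊕b28⊕b29⊕b30⊕b31 = 0⊕0⊕0⊕1⊕0⊕0⊕0⊕0⊕1⊕0⊕1⊕1⊕1⊕1⊕0⊕0 = 0
s8: b8⊕b9⊕b10⊕b11⊕b12⊕b13⊕b14⊕b15⊕b24⊕b25⊕b26⊕b27⊕b28⊕b29⊕b30⊕b31 = 0⊕1⊕1⊕1⊕0⊕0⊕0⊕0⊕0⊕1⊕0⊕1⊕1⊕1⊕0⊕0 = 1
s16: b16⊕b17⊕b18⊕b19⊕b20⊕b21⊕b22⊕b23⊕b24⊕b25⊕b26⊕b27⊕b28⊕b29⊕b30⊕b31 = 1⊕0⊕0⊕0⊕1⊕0⊕1⊕1⊕0⊕1⊕0⊕1⊕1⊕1⊕0⊕0 = 0
Syndrome (s16...s1) = 01000 → position 8.
Flip bit 8: corrected codeword = 1000001111100001000101101011100
Data bits at positions 3,5,6,7,9,10,11,12,13,14,15,17,18,19,20,21,22,23,24,25,26,27,28,29,30,31: 00011110000000101101011100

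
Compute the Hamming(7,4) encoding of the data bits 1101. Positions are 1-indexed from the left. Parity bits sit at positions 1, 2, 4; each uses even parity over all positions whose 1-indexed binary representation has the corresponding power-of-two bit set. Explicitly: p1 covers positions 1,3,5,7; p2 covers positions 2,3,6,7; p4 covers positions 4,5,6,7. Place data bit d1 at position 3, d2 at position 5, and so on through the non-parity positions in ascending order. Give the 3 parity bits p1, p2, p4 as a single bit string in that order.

100

Place data bits at non-power-of-two positions: b3=1, b5=1, b6=0, b7=1.
p1 = XOR of data positions {3,5,7} = 1⊕1⊕1 = 1
p2 = XOR of data positions {3,6,7} = 1⊕0⊕1 = 0
p4 = XOR of data positions {5,6,7} = 1⊕0⊕1 = 0
Parity bits p1,p2,p4 = 100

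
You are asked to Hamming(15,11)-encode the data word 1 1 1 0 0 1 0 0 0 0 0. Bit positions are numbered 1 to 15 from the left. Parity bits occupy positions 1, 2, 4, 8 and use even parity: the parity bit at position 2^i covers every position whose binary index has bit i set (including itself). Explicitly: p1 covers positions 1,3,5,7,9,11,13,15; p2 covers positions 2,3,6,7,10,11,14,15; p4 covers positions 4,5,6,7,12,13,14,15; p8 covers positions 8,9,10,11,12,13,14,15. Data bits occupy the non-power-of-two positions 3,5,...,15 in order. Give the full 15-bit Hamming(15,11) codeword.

Place data bits at non-power-of-two positions: b3=1, b5=1, b6=1, b7=0, b9=0, b10=1, b11=0, b12=0, b13=0, b14=0, b15=0.
p1 = XOR of data positions {3,5,7,9,11,13,15} = 1⊕1⊕0⊕0⊕0⊕0⊕0 = 0
p2 = XOR of data positions {3,6,7,10,11,14,15} = 1⊕1⊕0⊕1⊕0⊕0⊕0 = 1
p4 = XOR of data positions {5,6,7,12,13,14,15} = 1⊕1⊕0⊕0⊕0⊕0⊕0 = 0
p8 = XOR of data positions {9,10,11,12,13,14,15} = 0⊕1⊕0⊕0⊕0⊕0⊕0 = 1
Codeword b1..b15 = 011011010100000

011011010100000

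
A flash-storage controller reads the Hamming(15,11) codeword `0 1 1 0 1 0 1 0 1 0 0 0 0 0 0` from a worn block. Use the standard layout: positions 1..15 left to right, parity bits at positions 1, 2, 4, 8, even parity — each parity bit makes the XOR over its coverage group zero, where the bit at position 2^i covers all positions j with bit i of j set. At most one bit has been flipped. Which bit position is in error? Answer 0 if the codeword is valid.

10

s1: b1⊕b3⊕b5⊕b7⊕b9⊕b11⊕b13⊕b15 = 0⊕1⊕1⊕1⊕1⊕0⊕0⊕0 = 0
s2: b2⊕b3⊕b6⊕b7⊕b10⊕b11⊕b14⊕b15 = 1⊕1⊕0⊕1⊕0⊕0⊕0⊕0 = 1
s4: b4⊕b5⊕b6⊕b7⊕b12⊕b13⊕b14⊕b15 = 0⊕1⊕0⊕1⊕0⊕0⊕0⊕0 = 0
s8: b8⊕b9⊕b10⊕b11⊕b12⊕b13⊕b14⊕b15 = 0⊕1⊕0⊕0⊕0⊕0⊕0⊕0 = 1
Syndrome (s8...s1) = 1010 → position 10.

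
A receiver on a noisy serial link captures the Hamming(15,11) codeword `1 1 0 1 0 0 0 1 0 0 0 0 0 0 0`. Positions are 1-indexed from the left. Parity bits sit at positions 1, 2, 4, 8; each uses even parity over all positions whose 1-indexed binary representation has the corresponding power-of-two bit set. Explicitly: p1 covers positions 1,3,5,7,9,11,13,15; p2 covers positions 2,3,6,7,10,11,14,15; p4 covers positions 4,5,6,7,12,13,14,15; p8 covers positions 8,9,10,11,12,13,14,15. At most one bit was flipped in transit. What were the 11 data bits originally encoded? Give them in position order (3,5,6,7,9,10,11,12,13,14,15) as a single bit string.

s1: b1⊕b3⊕b5⊕b7⊕b9⊕b11⊕b13⊕b15 = 1⊕0⊕0⊕0⊕0⊕0⊕0⊕0 = 1
s2: b2⊕b3⊕b6⊕b7⊕b10⊕b11⊕b14⊕b15 = 1⊕0⊕0⊕0⊕0⊕0⊕0⊕0 = 1
s4: b4⊕b5⊕b6⊕b7⊕b12⊕b13⊕b14⊕b15 = 1⊕0⊕0⊕0⊕0⊕0⊕0⊕0 = 1
s8: b8⊕b9⊕b10⊕b11⊕b12⊕b13⊕b14⊕b15 = 1⊕0⊕0⊕0⊕0⊕0⊕0⊕0 = 1
Syndrome (s8...s1) = 1111 → position 15.
Flip bit 15: corrected codeword = 110100010000001
Data bits at positions 3,5,6,7,9,10,11,12,13,14,15: 00000000001

00000000001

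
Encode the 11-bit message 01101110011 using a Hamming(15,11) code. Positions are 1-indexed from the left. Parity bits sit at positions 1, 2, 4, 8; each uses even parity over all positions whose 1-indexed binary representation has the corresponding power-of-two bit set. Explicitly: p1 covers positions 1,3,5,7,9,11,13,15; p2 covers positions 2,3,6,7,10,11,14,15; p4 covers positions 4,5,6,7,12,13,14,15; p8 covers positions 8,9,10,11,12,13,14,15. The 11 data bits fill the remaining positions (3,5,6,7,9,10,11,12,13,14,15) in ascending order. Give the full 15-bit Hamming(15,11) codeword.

Place data bits at non-power-of-two positions: b3=0, b5=1, b6=1, b7=0, b9=1, b10=1, b11=1, b12=0, b13=0, b14=1, b15=1.
p1 = XOR of data positions {3,5,7,9,11,13,15} = 0⊕1⊕0⊕1⊕1⊕0⊕1 = 0
p2 = XOR of data positions {3,6,7,10,11,14,15} = 0⊕1⊕0⊕1⊕1⊕1⊕1 = 1
p4 = XOR of data positions {5,6,7,12,13,14,15} = 1⊕1⊕0⊕0⊕0⊕1⊕1 = 0
p8 = XOR of data positions {9,10,11,12,13,14,15} = 1⊕1⊕1⊕0⊕0⊕1⊕1 = 1
Codeword b1..b15 = 010011011110011

010011011110011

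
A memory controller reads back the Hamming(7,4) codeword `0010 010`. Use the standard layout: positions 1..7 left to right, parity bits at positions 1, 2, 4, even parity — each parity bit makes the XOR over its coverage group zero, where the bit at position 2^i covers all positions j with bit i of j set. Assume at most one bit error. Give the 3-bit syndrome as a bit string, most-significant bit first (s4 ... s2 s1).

101

s1: b1⊕b3⊕b5⊕b7 = 0⊕1⊕0⊕0 = 1
s2: b2⊕b3⊕b6⊕b7 = 0⊕1⊕1⊕0 = 0
s4: b4⊕b5⊕b6⊕b7 = 0⊕0⊕1⊕0 = 1
Syndrome (s4...s1) = 101 → position 5.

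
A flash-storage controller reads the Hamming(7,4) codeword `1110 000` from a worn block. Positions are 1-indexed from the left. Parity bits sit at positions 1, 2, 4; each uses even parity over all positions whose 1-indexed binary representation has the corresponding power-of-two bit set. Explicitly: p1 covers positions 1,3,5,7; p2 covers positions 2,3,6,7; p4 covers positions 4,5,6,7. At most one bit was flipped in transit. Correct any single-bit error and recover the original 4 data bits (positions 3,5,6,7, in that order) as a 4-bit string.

s1: b1⊕b3⊕b5⊕b7 = 1⊕1⊕0⊕0 = 0
s2: b2⊕b3⊕b6⊕b7 = 1⊕1⊕0⊕0 = 0
s4: b4⊕b5⊕b6⊕b7 = 0⊕0⊕0⊕0 = 0
Syndrome (s4...s1) = 000 → position 0 (no error).
No correction needed.
Data bits at positions 3,5,6,7: 1000

1000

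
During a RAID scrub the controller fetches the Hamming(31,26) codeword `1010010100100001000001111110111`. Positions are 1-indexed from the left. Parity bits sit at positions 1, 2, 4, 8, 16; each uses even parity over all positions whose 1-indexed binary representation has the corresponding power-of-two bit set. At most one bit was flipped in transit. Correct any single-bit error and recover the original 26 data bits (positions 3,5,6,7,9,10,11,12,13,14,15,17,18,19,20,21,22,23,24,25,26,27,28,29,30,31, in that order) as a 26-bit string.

s1: b1⊕b3⊕b5⊕b7⊕b9⊕b11⊕b13⊕b15⊕b17⊕b19⊕b21⊕b23⊕b25⊕b27⊕b29⊕b31 = 1⊕1⊕0⊕0⊕0⊕1⊕0⊕0⊕0⊕0⊕0⊕1⊕1⊕1⊕1⊕1 = 0
s2: b2⊕b3⊕b6⊕b7⊕b10⊕b11⊕b14⊕b15⊕b18⊕b19⊕b22⊕b23⊕b26⊕b27⊕b30⊕b31 = 0⊕1⊕1⊕0⊕0⊕1⊕0⊕0⊕0⊕0⊕1⊕1⊕1⊕1⊕1⊕1 = 1
s4: b4⊕b5⊕b6⊕b7⊕b12⊕b13⊕b14⊕b15⊕b20⊕b21⊕b22⊕b23⊕b28⊕b29⊕b30⊕b31 = 0⊕0⊕1⊕0⊕0⊕0⊕0⊕0⊕0⊕0⊕1⊕1⊕0⊕1⊕1⊕1 = 0
s8: b8⊕b9⊕b10⊕b11⊕b12⊕b13⊕b14⊕b15⊕b24⊕b25⊕b26⊕b27⊕b28⊕b29⊕b30⊕b31 = 1⊕0⊕0⊕1⊕0⊕0⊕0⊕0⊕1⊕1⊕1⊕1⊕0⊕1⊕1⊕1 = 1
s16: b16⊕b17⊕b18⊕b19⊕b20⊕b21⊕b22⊕b23⊕b24⊕b25⊕b26⊕b27⊕b28⊕b29⊕b30⊕b31 = 1⊕0⊕0⊕0⊕0⊕0⊕1⊕1⊕1⊕1⊕1⊕1⊕0⊕1⊕1⊕1 = 0
Syndrome (s16...s1) = 01010 → position 10.
Flip bit 10: corrected codeword = 1010010101100001000001111110111
Data bits at positions 3,5,6,7,9,10,11,12,13,14,15,17,18,19,20,21,22,23,24,25,26,27,28,29,30,31: 10100110000000001111110111

10100110000000001111110111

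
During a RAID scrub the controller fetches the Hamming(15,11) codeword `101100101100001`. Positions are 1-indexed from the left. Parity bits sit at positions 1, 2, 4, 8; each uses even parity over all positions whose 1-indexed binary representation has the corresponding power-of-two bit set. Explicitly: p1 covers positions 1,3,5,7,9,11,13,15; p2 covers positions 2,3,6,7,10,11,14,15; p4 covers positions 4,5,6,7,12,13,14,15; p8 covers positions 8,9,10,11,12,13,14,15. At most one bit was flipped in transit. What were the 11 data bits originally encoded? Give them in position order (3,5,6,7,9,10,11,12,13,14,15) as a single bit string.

10011100101

s1: b1⊕b3⊕b5⊕b7⊕b9⊕b11⊕b13⊕b15 = 1⊕1⊕0⊕1⊕1⊕0⊕0⊕1 = 1
s2: b2⊕b3⊕b6⊕b7⊕b10⊕b11⊕b14⊕b15 = 0⊕1⊕0⊕1⊕1⊕0⊕0⊕1 = 0
s4: b4⊕b5⊕b6⊕b7⊕b12⊕b13⊕b14⊕b15 = 1⊕0⊕0⊕1⊕0⊕0⊕0⊕1 = 1
s8: b8⊕b9⊕b10⊕b11⊕b12⊕b13⊕b14⊕b15 = 0⊕1⊕1⊕0⊕0⊕0⊕0⊕1 = 1
Syndrome (s8...s1) = 1101 → position 13.
Flip bit 13: corrected codeword = 101100101100101
Data bits at positions 3,5,6,7,9,10,11,12,13,14,15: 10011100101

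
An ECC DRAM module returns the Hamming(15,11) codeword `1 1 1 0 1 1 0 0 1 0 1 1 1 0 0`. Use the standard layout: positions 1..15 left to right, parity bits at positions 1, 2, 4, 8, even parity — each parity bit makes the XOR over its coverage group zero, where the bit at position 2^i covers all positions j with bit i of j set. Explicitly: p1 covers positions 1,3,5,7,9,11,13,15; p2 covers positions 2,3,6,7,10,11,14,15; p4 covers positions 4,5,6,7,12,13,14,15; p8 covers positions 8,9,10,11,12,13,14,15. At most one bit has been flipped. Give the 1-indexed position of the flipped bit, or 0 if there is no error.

s1: b1⊕b3⊕b5⊕b7⊕b9⊕b11⊕b13⊕b15 = 1⊕1⊕1⊕0⊕1⊕1⊕1⊕0 = 0
s2: b2⊕b3⊕b6⊕b7⊕b10⊕b11⊕b14⊕b15 = 1⊕1⊕1⊕0⊕0⊕1⊕0⊕0 = 0
s4: b4⊕b5⊕b6⊕b7⊕b12⊕b13⊕b14⊕b15 = 0⊕1⊕1⊕0⊕1⊕1⊕0⊕0 = 0
s8: b8⊕b9⊕b10⊕b11⊕b12⊕b13⊕b14⊕b15 = 0⊕1⊕0⊕1⊕1⊕1⊕0⊕0 = 0
Syndrome (s8...s1) = 0000 → position 0 (no error).

0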